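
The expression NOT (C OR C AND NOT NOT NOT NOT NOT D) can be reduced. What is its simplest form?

NOT (C OR C AND NOT NOT NOT NOT NOT D)
= NOT (C OR C AND NOT NOT NOT D)   (double negation)
= NOT (C OR C AND NOT D)   (double negation)
= NOT C   (absorption)

NOT C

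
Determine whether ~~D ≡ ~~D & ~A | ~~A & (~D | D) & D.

Yes

E1: ~~D
    = D
E2: ~~D & ~A | ~~A & (~D | D) & D
    = ~~D & ~A | ~~A & D
    = D & ~A | ~~A & D
    = D & ~A | A & D
    = D
Both reduce to D, so they are equivalent.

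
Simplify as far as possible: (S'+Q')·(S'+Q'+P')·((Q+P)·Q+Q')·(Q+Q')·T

(S'+Q')·(S'+Q'+P')·((Q+P)·Q+Q')·(Q+Q')·T
= (S'+Q')·((Q+P)·Q+Q')·(Q+Q')·T   — absorption
= (S'+Q')·(Q+Q')·(Q+Q')·T   — absorption
= (S'+Q')·(Q+Q')·T   — complement / identity
= (S'+Q')·T   — complement / identity

(S'+Q')·T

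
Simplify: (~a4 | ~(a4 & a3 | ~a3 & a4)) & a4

(~a4 | ~(a4 & a3 | ~a3 & a4)) & a4
= (~a4 | ~a4) & a4
= ~a4 & a4
= 0

0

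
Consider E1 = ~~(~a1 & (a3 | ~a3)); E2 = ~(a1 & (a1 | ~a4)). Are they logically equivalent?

E1: ~~(~a1 & (a3 | ~a3))
    = ~~~a1
    = ~a1
E2: ~(a1 & (a1 | ~a4))
    = ~a1
Both reduce to ~a1, so they are equivalent.

Yes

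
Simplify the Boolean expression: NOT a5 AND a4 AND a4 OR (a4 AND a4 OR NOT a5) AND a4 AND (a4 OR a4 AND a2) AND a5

a4

NOT a5 AND a4 AND a4 OR (a4 AND a4 OR NOT a5) AND a4 AND (a4 OR a4 AND a2) AND a5
= NOT a5 AND a4 AND a4 OR (a4 AND a4 OR NOT a5) AND a4 AND a4 AND a5   — absorption
= NOT a5 AND a4 AND a4 OR a4 AND a4 AND a5   — absorption
= a4 AND a4   — distribution
= a4   — idempotence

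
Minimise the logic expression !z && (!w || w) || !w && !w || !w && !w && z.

!z || !w

!z && (!w || w) || !w && !w || !w && !w && z
= !z && (!w || w) || !w && !w   [absorption]
= !z && (!w || w) || !w   [idempotence]
= !z || !w   [complement / identity]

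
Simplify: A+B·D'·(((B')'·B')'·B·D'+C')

A+B·D'

A+B·D'·(((B')'·B')'·B·D'+C')
= A+B·D'·((B'+B)·B·D'+C')
= A+B·D'·(B·D'+C')
= A+B·D'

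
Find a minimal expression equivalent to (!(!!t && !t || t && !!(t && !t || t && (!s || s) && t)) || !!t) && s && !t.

(!(!!t && !t || t && !!(t && !t || t && (!s || s) && t)) || !!t) && s && !t
= (!(!!t && !t || t && !!(t && !t || t && t)) || !!t) && s && !t   (complement / identity)
= (!(!!t && !t || t && !!t) || !!t) && s && !t   (distribution)
= (!!!t || !!t) && s && !t   (distribution)
= (!!!t || t) && s && !t   (double negation)
= (!t || t) && s && !t   (double negation)
= s && !t   (complement / identity)

s && !t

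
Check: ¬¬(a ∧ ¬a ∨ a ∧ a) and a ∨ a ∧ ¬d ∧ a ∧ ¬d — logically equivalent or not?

Yes

E1: ¬¬(a ∧ ¬a ∨ a ∧ a)
    = ¬¬a   (distribution)
    = a   (double negation)
E2: a ∨ a ∧ ¬d ∧ a ∧ ¬d
    = a ∨ a ∧ ¬d   (idempotence)
    = a   (absorption)
Both reduce to a, so they are equivalent.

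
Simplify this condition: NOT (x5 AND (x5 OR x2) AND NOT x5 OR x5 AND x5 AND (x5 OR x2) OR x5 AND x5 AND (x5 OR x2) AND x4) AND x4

NOT x5 AND x4

NOT (x5 AND (x5 OR x2) AND NOT x5 OR x5 AND x5 AND (x5 OR x2) OR x5 AND x5 AND (x5 OR x2) AND x4) AND x4
= NOT (x5 AND (x5 OR x2) AND NOT x5 OR x5 AND x5 AND (x5 OR x2)) AND x4   [absorption]
= NOT (x5 AND (x5 OR x2)) AND x4   [distribution]
= NOT x5 AND x4   [absorption]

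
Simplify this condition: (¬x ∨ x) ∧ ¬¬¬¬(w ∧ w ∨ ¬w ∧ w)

(¬x ∨ x) ∧ ¬¬¬¬(w ∧ w ∨ ¬w ∧ w)
= ¬¬¬¬(w ∧ w ∨ ¬w ∧ w)   — complement / identity
= ¬¬(w ∧ w ∨ ¬w ∧ w)   — double negation
= ¬¬w   — distribution
= w   — double negation

w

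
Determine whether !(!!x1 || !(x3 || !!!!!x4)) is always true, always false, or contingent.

!(!!x1 || !(x3 || !!!!!x4))
= !x1 && (x3 || !!!!!x4)   [De Morgan]
= !x1 && (x3 || !!!x4)   [double negation]
= !x1 && (x3 || !x4)   [double negation]
This depends on x1, x3, x4, so it is not a constant.

contingent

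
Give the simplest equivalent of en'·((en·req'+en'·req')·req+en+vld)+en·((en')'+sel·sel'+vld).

en+vld

en'·((en·req'+en'·req')·req+en+vld)+en·((en')'+sel·sel'+vld)
= en'·(req'·req+en+vld)+en·((en')'+sel·sel'+vld)   — distribution
= en'·(req'·req+en+vld)+en·(en+sel·sel'+vld)   — double negation
= en'·(en+vld)+en·(en+sel·sel'+vld)   — complement / identity
= en'·(en+vld)+en·(en+vld)   — complement / identity
= en+vld   — distribution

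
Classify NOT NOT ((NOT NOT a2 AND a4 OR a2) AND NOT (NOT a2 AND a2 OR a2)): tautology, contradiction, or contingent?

NOT NOT ((NOT NOT a2 AND a4 OR a2) AND NOT (NOT a2 AND a2 OR a2))
= NOT NOT ((NOT NOT a2 AND a4 OR a2) AND NOT a2)
= NOT NOT ((a2 AND a4 OR a2) AND NOT a2)
= (a2 AND a4 OR a2) AND NOT a2
= a2 AND NOT a2
= FALSE

contradiction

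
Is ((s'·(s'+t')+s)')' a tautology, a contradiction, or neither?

tautology

((s'·(s'+t')+s)')'
= s'·(s'+t')+s   (double negation)
= s'+s   (absorption)
= 1   (complement)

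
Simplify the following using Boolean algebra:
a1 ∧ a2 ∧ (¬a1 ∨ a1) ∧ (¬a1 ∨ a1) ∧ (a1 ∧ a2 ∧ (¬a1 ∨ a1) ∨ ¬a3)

a1 ∧ a2

a1 ∧ a2 ∧ (¬a1 ∨ a1) ∧ (¬a1 ∨ a1) ∧ (a1 ∧ a2 ∧ (¬a1 ∨ a1) ∨ ¬a3)
= a1 ∧ a2 ∧ (¬a1 ∨ a1) ∧ (a1 ∧ a2 ∧ (¬a1 ∨ a1) ∨ ¬a3)
= a1 ∧ a2 ∧ (¬a1 ∨ a1)
= a1 ∧ a2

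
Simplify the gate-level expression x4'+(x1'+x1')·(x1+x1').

x4'+(x1'+x1')·(x1+x1')
= x4'+x1'·x1+x1'   — distribution
= x4'+x1'   — complement / identity

x4'+x1'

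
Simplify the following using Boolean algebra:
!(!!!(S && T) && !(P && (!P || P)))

S && T || P

!(!!!(S && T) && !(P && (!P || P)))
= !!(S && T) || P && (!P || P)
= !!(S && T) || P
= S && T || P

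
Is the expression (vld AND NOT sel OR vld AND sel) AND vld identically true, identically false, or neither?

(vld AND NOT sel OR vld AND sel) AND vld
= vld AND vld   [distribution]
= vld   [idempotence]
This depends on vld, so it is not a constant.

neither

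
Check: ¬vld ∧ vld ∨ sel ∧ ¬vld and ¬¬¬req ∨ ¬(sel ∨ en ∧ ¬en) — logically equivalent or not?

No

E1: ¬vld ∧ vld ∨ sel ∧ ¬vld
    = sel ∧ ¬vld   (complement / identity)
E2: ¬¬¬req ∨ ¬(sel ∨ en ∧ ¬en)
    = ¬req ∨ ¬(sel ∨ en ∧ ¬en)   (double negation)
    = ¬req ∨ ¬sel   (complement / identity)
These differ: at en=0, req=0, sel=1, vld=1, E1 = 0 but E2 = 1.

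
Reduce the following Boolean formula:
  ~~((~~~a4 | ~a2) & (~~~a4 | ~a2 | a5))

~a4 | ~a2

~~((~~~a4 | ~a2) & (~~~a4 | ~a2 | a5))
= ~~(~~~a4 | ~a2)   (absorption)
= ~~~a4 | ~a2   (double negation)
= ~a4 | ~a2   (double negation)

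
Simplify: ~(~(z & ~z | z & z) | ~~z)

~(~(z & ~z | z & z) | ~~z)
= ~(~z | ~~z)
= z & ~z
= 0

0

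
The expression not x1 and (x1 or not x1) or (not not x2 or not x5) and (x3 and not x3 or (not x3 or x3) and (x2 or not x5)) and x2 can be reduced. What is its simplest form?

not x1 or x2

not x1 and (x1 or not x1) or (not not x2 or not x5) and (x3 and not x3 or (not x3 or x3) and (x2 or not x5)) and x2
= not x1 and (x1 or not x1) or (not not x2 or not x5) and (not x3 or x3) and (x2 or not x5) and x2
= not x1 and (x1 or not x1) or (x2 or not x5) and (not x3 or x3) and (x2 or not x5) and x2
= not x1 and (x1 or not x1) or (x2 or not x5) and (x2 or not x5) and x2
= not x1 or (x2 or not x5) and (x2 or not x5) and x2
= not x1 or (x2 or not x5) and x2
= not x1 or x2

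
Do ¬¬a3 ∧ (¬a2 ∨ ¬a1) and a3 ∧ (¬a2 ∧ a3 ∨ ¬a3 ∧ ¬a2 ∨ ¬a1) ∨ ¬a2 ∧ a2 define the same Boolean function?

E1: ¬¬a3 ∧ (¬a2 ∨ ¬a1)
    = a3 ∧ (¬a2 ∨ ¬a1)   (double negation)
E2: a3 ∧ (¬a2 ∧ a3 ∨ ¬a3 ∧ ¬a2 ∨ ¬a1) ∨ ¬a2 ∧ a2
    = a3 ∧ (¬a2 ∨ ¬a1) ∨ ¬a2 ∧ a2   (distribution)
    = a3 ∧ (¬a2 ∨ ¬a1)   (complement / identity)
Both reduce to a3 ∧ (¬a2 ∨ ¬a1), so they are equivalent.

Yes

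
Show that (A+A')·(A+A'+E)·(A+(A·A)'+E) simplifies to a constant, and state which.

1

(A+A')·(A+A'+E)·(A+(A·A)'+E)
= (A+A')·(A+A'+E)·(A+A'+E)
= (A+A')·(A+A'+E)
= A+A'
= 1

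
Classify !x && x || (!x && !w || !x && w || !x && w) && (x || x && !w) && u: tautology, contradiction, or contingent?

contradiction

!x && x || (!x && !w || !x && w || !x && w) && (x || x && !w) && u
= !x && x || (!x && !w || !x && w) && (x || x && !w) && u   (idempotence)
= !x && x || !x && (x || x && !w) && u   (distribution)
= !x && x || !x && x && u   (absorption)
= !x && x   (absorption)
= false   (complement)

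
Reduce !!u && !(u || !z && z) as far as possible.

false

!!u && !(u || !z && z)
= !!u && !u   (complement / identity)
= u && !u   (double negation)
= false   (complement)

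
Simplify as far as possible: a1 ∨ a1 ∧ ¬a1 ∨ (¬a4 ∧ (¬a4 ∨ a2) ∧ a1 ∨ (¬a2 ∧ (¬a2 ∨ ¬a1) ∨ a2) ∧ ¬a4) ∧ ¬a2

a1 ∨ ¬a4 ∧ ¬a2

a1 ∨ a1 ∧ ¬a1 ∨ (¬a4 ∧ (¬a4 ∨ a2) ∧ a1 ∨ (¬a2 ∧ (¬a2 ∨ ¬a1) ∨ a2) ∧ ¬a4) ∧ ¬a2
= a1 ∨ a1 ∧ ¬a1 ∨ (¬a4 ∧ (¬a4 ∨ a2) ∧ a1 ∨ (¬a2 ∨ a2) ∧ ¬a4) ∧ ¬a2   — absorption
= a1 ∨ a1 ∧ ¬a1 ∨ (¬a4 ∧ a1 ∨ (¬a2 ∨ a2) ∧ ¬a4) ∧ ¬a2   — absorption
= a1 ∨ (¬a4 ∧ a1 ∨ (¬a2 ∨ a2) ∧ ¬a4) ∧ ¬a2   — complement / identity
= a1 ∨ (¬a4 ∧ a1 ∨ ¬a4) ∧ ¬a2   — complement / identity
= a1 ∨ ¬a4 ∧ ¬a2   — absorption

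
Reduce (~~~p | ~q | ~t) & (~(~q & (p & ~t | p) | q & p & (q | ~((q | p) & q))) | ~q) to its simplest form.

~p | ~q

(~~~p | ~q | ~t) & (~(~q & (p & ~t | p) | q & p & (q | ~((q | p) & q))) | ~q)
= (~~~p | ~q | ~t) & (~(~q & (p & ~t | p) | q & p & (q | ~q)) | ~q)   (absorption)
= (~~~p | ~q | ~t) & (~(~q & (p & ~t | p) | q & p) | ~q)   (complement / identity)
= (~~~p | ~q | ~t) & (~(~q & p | q & p) | ~q)   (absorption)
= (~p | ~q | ~t) & (~(~q & p | q & p) | ~q)   (double negation)
= (~p | ~q | ~t) & (~p | ~q)   (distribution)
= ~p | ~q   (absorption)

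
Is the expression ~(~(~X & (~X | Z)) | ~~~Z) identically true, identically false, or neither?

neither

~(~(~X & (~X | Z)) | ~~~Z)
= ~(~(~X & (~X | Z)) | ~Z)   — double negation
= ~(~~X | ~Z)   — absorption
= ~X & Z   — De Morgan
This depends on X, Z, so it is not a constant.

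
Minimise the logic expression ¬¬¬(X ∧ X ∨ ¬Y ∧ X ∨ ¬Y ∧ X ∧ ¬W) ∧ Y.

¬¬¬(X ∧ X ∨ ¬Y ∧ X ∨ ¬Y ∧ X ∧ ¬W) ∧ Y
= ¬¬¬(X ∧ X ∨ ¬Y ∧ X) ∧ Y   [absorption]
= ¬¬¬((X ∨ ¬Y) ∧ X) ∧ Y   [distribution]
= ¬¬¬X ∧ Y   [absorption]
= ¬X ∧ Y   [double negation]

¬X ∧ Y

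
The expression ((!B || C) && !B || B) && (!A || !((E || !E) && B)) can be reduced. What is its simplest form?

((!B || C) && !B || B) && (!A || !((E || !E) && B))
= (!B || B) && (!A || !((E || !E) && B))
= !A || !((E || !E) && B)
= !A || !B

!A || !B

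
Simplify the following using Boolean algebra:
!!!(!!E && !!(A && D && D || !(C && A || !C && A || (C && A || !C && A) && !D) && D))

!E || !D

!!!(!!E && !!(A && D && D || !(C && A || !C && A || (C && A || !C && A) && !D) && D))
= !!(!E || !(A && D && D || !(C && A || !C && A || (C && A || !C && A) && !D) && D))   (De Morgan)
= !!(!E || !(A && D && D || !(C && A || !C && A) && D))   (absorption)
= !!(!E || !(A && D && D || !A && D))   (distribution)
= !!(!E || !(A && D || !A && D))   (idempotence)
= !!(!E || !D)   (distribution)
= !E || !D   (double negation)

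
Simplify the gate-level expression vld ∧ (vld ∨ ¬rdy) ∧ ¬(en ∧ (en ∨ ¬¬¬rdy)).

vld ∧ (vld ∨ ¬rdy) ∧ ¬(en ∧ (en ∨ ¬¬¬rdy))
= vld ∧ ¬(en ∧ (en ∨ ¬¬¬rdy))   [absorption]
= vld ∧ ¬(en ∧ (en ∨ ¬rdy))   [double negation]
= vld ∧ ¬en   [absorption]

vld ∧ ¬en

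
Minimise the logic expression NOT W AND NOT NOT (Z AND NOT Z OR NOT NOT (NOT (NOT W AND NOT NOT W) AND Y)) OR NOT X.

NOT W AND Y OR NOT X

NOT W AND NOT NOT (Z AND NOT Z OR NOT NOT (NOT (NOT W AND NOT NOT W) AND Y)) OR NOT X
= NOT W AND NOT NOT (Z AND NOT Z OR NOT NOT ((W OR NOT W) AND Y)) OR NOT X   — De Morgan
= NOT W AND NOT NOT NOT NOT ((W OR NOT W) AND Y) OR NOT X   — complement / identity
= NOT W AND NOT NOT NOT NOT Y OR NOT X   — complement / identity
= NOT W AND NOT NOT Y OR NOT X   — double negation
= NOT W AND Y OR NOT X   — double negation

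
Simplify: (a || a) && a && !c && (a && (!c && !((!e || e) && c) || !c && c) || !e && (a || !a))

a && !c

(a || a) && a && !c && (a && (!c && !((!e || e) && c) || !c && c) || !e && (a || !a))
= a && a && !c && (a && (!c && !((!e || e) && c) || !c && c) || !e && (a || !a))   — idempotence
= a && a && !c && (a && (!c && !((!e || e) && c) || !c && c) || !e)   — complement / identity
= a && a && !c && (a && (!c && !c || !c && c) || !e)   — complement / identity
= a && a && !c && (a && !c || !e)   — distribution
= a && !c && (a && !c || !e)   — idempotence
= a && !c   — absorption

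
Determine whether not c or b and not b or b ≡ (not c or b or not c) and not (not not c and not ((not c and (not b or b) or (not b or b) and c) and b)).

E1: not c or b and not b or b
    = not c or b
E2: (not c or b or not c) and not (not not c and not ((not c and (not b or b) or (not b or b) and c) and b))
    = (not c or b or not c) and not (not not c and not ((not b or b) and b))
    = (not c or b or not c) and (not c or (not b or b) and b)
    = (not c or b or not c) and (not c or b)
    = not c or b
Both reduce to not c or b, so they are equivalent.

Yes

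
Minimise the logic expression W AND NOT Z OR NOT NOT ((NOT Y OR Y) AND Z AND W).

W AND NOT Z OR NOT NOT ((NOT Y OR Y) AND Z AND W)
= W AND NOT Z OR NOT NOT (Z AND W)   — complement / identity
= W AND NOT Z OR Z AND W   — double negation
= W   — distribution

W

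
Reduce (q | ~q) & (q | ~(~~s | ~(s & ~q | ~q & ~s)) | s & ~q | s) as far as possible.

1

(q | ~q) & (q | ~(~~s | ~(s & ~q | ~q & ~s)) | s & ~q | s)
= (q | ~q) & (q | ~s & (s & ~q | ~q & ~s) | s & ~q | s)   [De Morgan]
= (q | ~q) & (q | ~s & ~q | s & ~q | s)   [distribution]
= (q | ~q) & (q | ~q | s)   [distribution]
= q | ~q   [absorption]
= 1   [complement]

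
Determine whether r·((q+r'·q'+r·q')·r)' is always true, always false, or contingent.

always false

r·((q+r'·q'+r·q')·r)'
= r·((q+q')·r)'   — distribution
= r·r'   — complement / identity
= 0   — complement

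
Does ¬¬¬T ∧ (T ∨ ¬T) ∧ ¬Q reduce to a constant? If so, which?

¬¬¬T ∧ (T ∨ ¬T) ∧ ¬Q
= ¬¬¬T ∧ ¬Q   [complement / identity]
= ¬T ∧ ¬Q   [double negation]
This depends on Q, T, so it is not a constant.

no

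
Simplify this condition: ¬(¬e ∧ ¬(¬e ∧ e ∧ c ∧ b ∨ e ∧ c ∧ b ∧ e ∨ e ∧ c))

¬(¬e ∧ ¬(¬e ∧ e ∧ c ∧ b ∨ e ∧ c ∧ b ∧ e ∨ e ∧ c))
= ¬(¬e ∧ ¬(e ∧ c ∧ b ∨ e ∧ c))   (distribution)
= e ∨ e ∧ c ∧ b ∨ e ∧ c   (De Morgan)
= e ∨ e ∧ c   (absorption)
= e   (absorption)

e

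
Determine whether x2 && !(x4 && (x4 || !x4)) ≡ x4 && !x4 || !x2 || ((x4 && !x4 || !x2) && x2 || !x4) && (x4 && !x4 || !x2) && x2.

No

E1: x2 && !(x4 && (x4 || !x4))
    = x2 && !x4   (complement / identity)
E2: x4 && !x4 || !x2 || ((x4 && !x4 || !x2) && x2 || !x4) && (x4 && !x4 || !x2) && x2
    = x4 && !x4 || !x2 || (x4 && !x4 || !x2) && x2   (absorption)
    = x4 && !x4 || !x2   (absorption)
    = !x2   (complement / identity)
These differ: at x2=0, x4=0, E1 = 0 but E2 = 1.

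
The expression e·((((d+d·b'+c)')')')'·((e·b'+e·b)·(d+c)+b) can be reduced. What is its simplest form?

e·((((d+d·b'+c)')')')'·((e·b'+e·b)·(d+c)+b)
= e·((((d+d·b'+c)')')')'·(e·(d+c)+b)   [distribution]
= e·((d+d·b'+c)')'·(e·(d+c)+b)   [double negation]
= e·((d+c)')'·(e·(d+c)+b)   [absorption]
= e·(d+c)·(e·(d+c)+b)   [double negation]
= e·(d+c)   [absorption]

e·(d+c)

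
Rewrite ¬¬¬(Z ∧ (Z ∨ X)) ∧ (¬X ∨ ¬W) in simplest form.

¬Z ∧ (¬X ∨ ¬W)

¬¬¬(Z ∧ (Z ∨ X)) ∧ (¬X ∨ ¬W)
= ¬¬¬Z ∧ (¬X ∨ ¬W)   (absorption)
= ¬Z ∧ (¬X ∨ ¬W)   (double negation)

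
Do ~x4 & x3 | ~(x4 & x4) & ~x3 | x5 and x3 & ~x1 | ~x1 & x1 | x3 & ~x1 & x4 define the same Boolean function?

No

E1: ~x4 & x3 | ~(x4 & x4) & ~x3 | x5
    = ~x4 & x3 | ~x4 & ~x3 | x5   (idempotence)
    = ~x4 | x5   (distribution)
E2: x3 & ~x1 | ~x1 & x1 | x3 & ~x1 & x4
    = x3 & ~x1 | x3 & ~x1 & x4   (complement / identity)
    = x3 & ~x1   (absorption)
These differ: at x1=1, x3=0, x4=0, x5=1, E1 = 1 but E2 = 0.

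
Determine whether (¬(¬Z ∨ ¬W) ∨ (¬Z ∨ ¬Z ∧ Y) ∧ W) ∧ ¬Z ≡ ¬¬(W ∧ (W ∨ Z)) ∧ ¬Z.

E1: (¬(¬Z ∨ ¬W) ∨ (¬Z ∨ ¬Z ∧ Y) ∧ W) ∧ ¬Z
    = (¬(¬Z ∨ ¬W) ∨ ¬Z ∧ W) ∧ ¬Z   [absorption]
    = (Z ∧ W ∨ ¬Z ∧ W) ∧ ¬Z   [De Morgan]
    = W ∧ ¬Z   [distribution]
E2: ¬¬(W ∧ (W ∨ Z)) ∧ ¬Z
    = W ∧ (W ∨ Z) ∧ ¬Z   [double negation]
    = W ∧ ¬Z   [absorption]
Both reduce to W ∧ ¬Z, so they are equivalent.

Yes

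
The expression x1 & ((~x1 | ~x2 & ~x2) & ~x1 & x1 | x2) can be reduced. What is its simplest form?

x1 & x2

x1 & ((~x1 | ~x2 & ~x2) & ~x1 & x1 | x2)
= x1 & ((~x1 | ~x2) & ~x1 & x1 | x2)   — idempotence
= x1 & (~x1 & x1 | x2)   — absorption
= x1 & x2   — complement / identity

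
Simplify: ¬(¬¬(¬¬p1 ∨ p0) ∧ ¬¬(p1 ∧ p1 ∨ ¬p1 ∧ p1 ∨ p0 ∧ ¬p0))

¬p1

¬(¬¬(¬¬p1 ∨ p0) ∧ ¬¬(p1 ∧ p1 ∨ ¬p1 ∧ p1 ∨ p0 ∧ ¬p0))
= ¬((¬¬p1 ∨ p0) ∧ ¬¬(p1 ∧ p1 ∨ ¬p1 ∧ p1 ∨ p0 ∧ ¬p0))   — double negation
= ¬((¬¬p1 ∨ p0) ∧ ¬¬(p1 ∨ p0 ∧ ¬p0))   — distribution
= ¬((¬¬p1 ∨ p0) ∧ ¬¬p1)   — complement / identity
= ¬¬¬p1   — absorption
= ¬p1   — double negation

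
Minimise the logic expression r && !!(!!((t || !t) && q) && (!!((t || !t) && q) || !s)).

r && q

r && !!(!!((t || !t) && q) && (!!((t || !t) && q) || !s))
= r && !!!!((t || !t) && q)   — absorption
= r && !!((t || !t) && q)   — double negation
= r && !!q   — complement / identity
= r && q   — double negation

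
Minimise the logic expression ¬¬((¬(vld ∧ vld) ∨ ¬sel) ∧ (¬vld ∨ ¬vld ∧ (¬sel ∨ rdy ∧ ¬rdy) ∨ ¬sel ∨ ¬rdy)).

¬vld ∨ ¬sel

¬¬((¬(vld ∧ vld) ∨ ¬sel) ∧ (¬vld ∨ ¬vld ∧ (¬sel ∨ rdy ∧ ¬rdy) ∨ ¬sel ∨ ¬rdy))
= ¬¬((¬(vld ∧ vld) ∨ ¬sel) ∧ (¬vld ∨ ¬vld ∧ ¬sel ∨ ¬sel ∨ ¬rdy))
= ¬¬((¬(vld ∧ vld) ∨ ¬sel) ∧ (¬vld ∨ ¬sel ∨ ¬rdy))
= ¬¬((¬vld ∨ ¬sel) ∧ (¬vld ∨ ¬sel ∨ ¬rdy))
= ¬¬(¬vld ∨ ¬sel)
= ¬vld ∨ ¬sel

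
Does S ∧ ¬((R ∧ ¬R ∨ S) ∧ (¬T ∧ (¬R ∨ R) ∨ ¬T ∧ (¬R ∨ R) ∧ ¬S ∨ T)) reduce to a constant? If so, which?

S ∧ ¬((R ∧ ¬R ∨ S) ∧ (¬T ∧ (¬R ∨ R) ∨ ¬T ∧ (¬R ∨ R) ∧ ¬S ∨ T))
= S ∧ ¬((R ∧ ¬R ∨ S) ∧ (¬T ∧ (¬R ∨ R) ∨ T))   (absorption)
= S ∧ ¬(S ∧ (¬T ∧ (¬R ∨ R) ∨ T))   (complement / identity)
= S ∧ ¬(S ∧ (¬T ∨ T))   (complement / identity)
= S ∧ ¬S   (complement / identity)
= False   (complement)

yes, False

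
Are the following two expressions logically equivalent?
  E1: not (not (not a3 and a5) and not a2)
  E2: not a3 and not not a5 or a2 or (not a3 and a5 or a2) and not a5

Yes

E1: not (not (not a3 and a5) and not a2)
    = not a3 and a5 or a2   — De Morgan
E2: not a3 and not not a5 or a2 or (not a3 and a5 or a2) and not a5
    = not a3 and a5 or a2 or (not a3 and a5 or a2) and not a5   — double negation
    = not a3 and a5 or a2   — absorption
Both reduce to not a3 and a5 or a2, so they are equivalent.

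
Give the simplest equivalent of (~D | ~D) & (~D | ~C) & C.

~D & C

(~D | ~D) & (~D | ~C) & C
= (~D | ~D & ~C) & C   (distribution)
= ~D & C   (absorption)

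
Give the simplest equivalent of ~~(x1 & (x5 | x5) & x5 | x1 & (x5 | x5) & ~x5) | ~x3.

~~(x1 & (x5 | x5) & x5 | x1 & (x5 | x5) & ~x5) | ~x3
= ~~(x1 & (x5 | x5)) | ~x3   [distribution]
= ~~(x1 & x5) | ~x3   [idempotence]
= x1 & x5 | ~x3   [double negation]

x1 & x5 | ~x3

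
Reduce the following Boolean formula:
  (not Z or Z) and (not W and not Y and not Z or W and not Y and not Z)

not Y and not Z

(not Z or Z) and (not W and not Y and not Z or W and not Y and not Z)
= (not Z or Z) and not Y and not Z   — distribution
= not Y and not Z   — complement / identity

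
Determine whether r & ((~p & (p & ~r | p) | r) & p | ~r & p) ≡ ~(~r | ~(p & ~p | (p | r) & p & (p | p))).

Yes

E1: r & ((~p & (p & ~r | p) | r) & p | ~r & p)
    = r & ((~p & p | r) & p | ~r & p)   [absorption]
    = r & (r & p | ~r & p)   [complement / identity]
    = r & p   [distribution]
E2: ~(~r | ~(p & ~p | (p | r) & p & (p | p)))
    = ~(~r | ~(p & ~p | (p | r) & p & p))   [idempotence]
    = ~(~r | ~(p & ~p | p & p))   [absorption]
    = ~(~r | ~p)   [distribution]
    = r & p   [De Morgan]
Both reduce to r & p, so they are equivalent.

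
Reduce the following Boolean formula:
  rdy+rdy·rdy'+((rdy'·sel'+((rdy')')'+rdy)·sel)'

rdy+rdy·rdy'+((rdy'·sel'+((rdy')')'+rdy)·sel)'
= rdy+rdy·rdy'+((rdy'·sel'+rdy'+rdy)·sel)'
= rdy+rdy·rdy'+((rdy'+rdy)·sel)'
= rdy+rdy·rdy'+sel'
= rdy+sel'

rdy+sel'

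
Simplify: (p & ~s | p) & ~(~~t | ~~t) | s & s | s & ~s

p & ~t | s

(p & ~s | p) & ~(~~t | ~~t) | s & s | s & ~s
= (p & ~s | p) & ~(~~t | ~~t) | s   (distribution)
= (p & ~s | p) & ~t & ~t | s   (De Morgan)
= p & ~t & ~t | s   (absorption)
= p & ~t | s   (idempotence)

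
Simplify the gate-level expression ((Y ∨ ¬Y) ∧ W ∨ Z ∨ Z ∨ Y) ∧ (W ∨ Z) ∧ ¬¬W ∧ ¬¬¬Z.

((Y ∨ ¬Y) ∧ W ∨ Z ∨ Z ∨ Y) ∧ (W ∨ Z) ∧ ¬¬W ∧ ¬¬¬Z
= (W ∨ Z ∨ Z ∨ Y) ∧ (W ∨ Z) ∧ ¬¬W ∧ ¬¬¬Z
= (W ∨ Z ∨ Y) ∧ (W ∨ Z) ∧ ¬¬W ∧ ¬¬¬Z
= (W ∨ Z ∨ Y) ∧ (W ∨ Z) ∧ W ∧ ¬¬¬Z
= (W ∨ Z) ∧ W ∧ ¬¬¬Z
= W ∧ ¬¬¬Z
= W ∧ ¬Z

W ∧ ¬Z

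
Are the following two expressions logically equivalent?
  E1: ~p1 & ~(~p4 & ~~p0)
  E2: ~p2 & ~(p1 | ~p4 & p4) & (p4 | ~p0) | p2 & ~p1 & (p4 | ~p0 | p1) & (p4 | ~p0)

Yes

E1: ~p1 & ~(~p4 & ~~p0)
    = ~p1 & (p4 | ~p0)
E2: ~p2 & ~(p1 | ~p4 & p4) & (p4 | ~p0) | p2 & ~p1 & (p4 | ~p0 | p1) & (p4 | ~p0)
    = ~p2 & ~(p1 | ~p4 & p4) & (p4 | ~p0) | p2 & ~p1 & (p4 | ~p0)
    = ~p2 & ~p1 & (p4 | ~p0) | p2 & ~p1 & (p4 | ~p0)
    = ~p1 & (p4 | ~p0)
Both reduce to ~p1 & (p4 | ~p0), so they are equivalent.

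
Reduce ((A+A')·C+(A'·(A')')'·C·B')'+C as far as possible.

1

((A+A')·C+(A'·(A')')'·C·B')'+C
= ((A+A')·C+(A+A')·C·B')'+C   [De Morgan]
= ((A+A')·C)'+C   [absorption]
= C'+C   [complement / identity]
= 1   [complement]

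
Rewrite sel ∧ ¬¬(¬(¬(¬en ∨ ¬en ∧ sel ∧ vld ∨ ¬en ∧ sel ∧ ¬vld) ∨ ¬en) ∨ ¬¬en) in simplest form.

sel ∧ ¬¬(¬(¬(¬en ∨ ¬en ∧ sel ∧ vld ∨ ¬en ∧ sel ∧ ¬vld) ∨ ¬en) ∨ ¬¬en)
= sel ∧ ¬¬(¬(¬(¬en ∨ ¬en ∧ sel) ∨ ¬en) ∨ ¬¬en)   — distribution
= sel ∧ ¬¬(¬(¬¬en ∨ ¬en) ∨ ¬¬en)   — absorption
= sel ∧ ¬¬(¬en ∧ en ∨ ¬¬en)   — De Morgan
= sel ∧ ¬¬¬¬en   — complement / identity
= sel ∧ ¬¬en   — double negation
= sel ∧ en   — double negation

sel ∧ en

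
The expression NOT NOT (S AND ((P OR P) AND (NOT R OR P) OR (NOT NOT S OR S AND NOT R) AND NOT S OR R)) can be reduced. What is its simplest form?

S AND (P OR R)

NOT NOT (S AND ((P OR P) AND (NOT R OR P) OR (NOT NOT S OR S AND NOT R) AND NOT S OR R))
= NOT NOT (S AND ((P OR P) AND (NOT R OR P) OR (S OR S AND NOT R) AND NOT S OR R))
= NOT NOT (S AND ((P OR P) AND (NOT R OR P) OR S AND NOT S OR R))
= NOT NOT (S AND (P OR P AND NOT R OR S AND NOT S OR R))
= NOT NOT (S AND (P OR S AND NOT S OR R))
= NOT NOT (S AND (P OR R))
= S AND (P OR R)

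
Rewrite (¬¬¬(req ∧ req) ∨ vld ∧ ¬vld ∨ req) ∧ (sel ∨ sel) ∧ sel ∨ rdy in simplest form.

(¬¬¬(req ∧ req) ∨ vld ∧ ¬vld ∨ req) ∧ (sel ∨ sel) ∧ sel ∨ rdy
= (¬¬¬(req ∧ req) ∨ vld ∧ ¬vld ∨ req) ∧ sel ∧ sel ∨ rdy
= (¬¬¬req ∨ vld ∧ ¬vld ∨ req) ∧ sel ∧ sel ∨ rdy
= (¬¬¬req ∨ req) ∧ sel ∧ sel ∨ rdy
= (¬req ∨ req) ∧ sel ∧ sel ∨ rdy
= sel ∧ sel ∨ rdy
= sel ∨ rdy

sel ∨ rdy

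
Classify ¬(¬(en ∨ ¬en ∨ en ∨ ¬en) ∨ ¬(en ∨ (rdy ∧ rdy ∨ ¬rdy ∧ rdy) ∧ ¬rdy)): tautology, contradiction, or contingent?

contingent

¬(¬(en ∨ ¬en ∨ en ∨ ¬en) ∨ ¬(en ∨ (rdy ∧ rdy ∨ ¬rdy ∧ rdy) ∧ ¬rdy))
= ¬(¬(en ∨ ¬en) ∨ ¬(en ∨ (rdy ∧ rdy ∨ ¬rdy ∧ rdy) ∧ ¬rdy))
= ¬(¬(en ∨ ¬en) ∨ ¬(en ∨ rdy ∧ ¬rdy))
= (en ∨ ¬en) ∧ (en ∨ rdy ∧ ¬rdy)
= (en ∨ ¬en) ∧ en
= en
This depends on en, so it is not a constant.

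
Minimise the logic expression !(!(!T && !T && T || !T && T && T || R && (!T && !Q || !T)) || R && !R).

R && !T

!(!(!T && !T && T || !T && T && T || R && (!T && !Q || !T)) || R && !R)
= !(!(!T && T || R && (!T && !Q || !T)) || R && !R)   — distribution
= !!(!T && T || R && (!T && !Q || !T))   — complement / identity
= !!(!T && T || R && !T)   — absorption
= !T && T || R && !T   — double negation
= R && !T   — complement / identity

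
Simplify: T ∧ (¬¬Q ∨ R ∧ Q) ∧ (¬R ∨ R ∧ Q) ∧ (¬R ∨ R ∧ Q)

T ∧ (¬¬Q ∨ R ∧ Q) ∧ (¬R ∨ R ∧ Q) ∧ (¬R ∨ R ∧ Q)
= T ∧ (¬¬Q ∨ R ∧ Q) ∧ (¬R ∨ R ∧ Q)   — idempotence
= T ∧ (R ∧ Q ∨ ¬¬Q ∧ ¬R)   — distribution
= T ∧ (R ∧ Q ∨ Q ∧ ¬R)   — double negation
= T ∧ Q   — distribution

T ∧ Q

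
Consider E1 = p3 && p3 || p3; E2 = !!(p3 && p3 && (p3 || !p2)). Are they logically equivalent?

Yes

E1: p3 && p3 || p3
    = p3 || p3
    = p3
E2: !!(p3 && p3 && (p3 || !p2))
    = !!(p3 && p3)
    = p3 && p3
    = p3
Both reduce to p3, so they are equivalent.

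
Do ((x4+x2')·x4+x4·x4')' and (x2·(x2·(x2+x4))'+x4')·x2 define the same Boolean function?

E1: ((x4+x2')·x4+x4·x4')'
    = (x4+x4·x4')'   (absorption)
    = x4'   (complement / identity)
E2: (x2·(x2·(x2+x4))'+x4')·x2
    = (x2·x2'+x4')·x2   (absorption)
    = x4'·x2   (complement / identity)
These differ: at x2=0, x4=0, E1 = 1 but E2 = 0.

No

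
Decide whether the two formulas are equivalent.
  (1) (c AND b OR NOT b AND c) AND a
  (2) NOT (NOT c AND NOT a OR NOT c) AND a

Yes

E1: (c AND b OR NOT b AND c) AND a
    = c AND a   — distribution
E2: NOT (NOT c AND NOT a OR NOT c) AND a
    = NOT NOT c AND a   — absorption
    = c AND a   — double negation
Both reduce to c AND a, so they are equivalent.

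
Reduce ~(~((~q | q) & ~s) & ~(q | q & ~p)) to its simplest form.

~s | q

~(~((~q | q) & ~s) & ~(q | q & ~p))
= ~(~((~q | q) & ~s) & ~q)   (absorption)
= (~q | q) & ~s | q   (De Morgan)
= ~s | q   (complement / identity)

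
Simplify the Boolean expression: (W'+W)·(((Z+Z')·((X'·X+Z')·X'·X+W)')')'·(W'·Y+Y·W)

(W'+W)·(((Z+Z')·((X'·X+Z')·X'·X+W)')')'·(W'·Y+Y·W)
= (W'+W)·(((Z+Z')·(X'·X+W)')')'·(W'·Y+Y·W)
= (W'+W)·(((Z+Z')·(X'·X+W)')')'·Y
= (W'+W)·(((Z+Z')·W')')'·Y
= (((Z+Z')·W')')'·Y
= ((W')')'·Y
= W'·Y

W'·Y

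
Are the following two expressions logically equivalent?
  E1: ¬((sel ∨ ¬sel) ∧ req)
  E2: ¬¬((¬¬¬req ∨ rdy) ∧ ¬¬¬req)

E1: ¬((sel ∨ ¬sel) ∧ req)
    = ¬req   [complement / identity]
E2: ¬¬((¬¬¬req ∨ rdy) ∧ ¬¬¬req)
    = ¬¬¬¬¬req   [absorption]
    = ¬¬¬req   [double negation]
    = ¬req   [double negation]
Both reduce to ¬req, so they are equivalent.

Yes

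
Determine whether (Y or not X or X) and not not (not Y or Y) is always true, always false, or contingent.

(Y or not X or X) and not not (not Y or Y)
= (Y or not X or X) and (not Y or Y)   [double negation]
= (not X or X) and not Y or Y   [distribution]
= not Y or Y   [complement / identity]
= True   [complement]

always true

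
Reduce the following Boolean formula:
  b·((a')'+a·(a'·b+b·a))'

b·((a')'+a·(a'·b+b·a))'
= b·((a')'+a·b)'   (distribution)
= b·(a+a·b)'   (double negation)
= b·a'   (absorption)

b·a'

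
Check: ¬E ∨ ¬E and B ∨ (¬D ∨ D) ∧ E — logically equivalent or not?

No

E1: ¬E ∨ ¬E
    = ¬E
E2: B ∨ (¬D ∨ D) ∧ E
    = B ∨ E
These differ: at B=0, D=0, E=0, E1 = 1 but E2 = 0.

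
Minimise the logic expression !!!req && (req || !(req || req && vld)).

!req

!!!req && (req || !(req || req && vld))
= !!!req && (req || !req)   (absorption)
= !!!req   (complement / identity)
= !req   (double negation)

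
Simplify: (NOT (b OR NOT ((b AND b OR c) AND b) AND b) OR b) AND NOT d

NOT d

(NOT (b OR NOT ((b AND b OR c) AND b) AND b) OR b) AND NOT d
= (NOT (b OR NOT ((b OR c) AND b) AND b) OR b) AND NOT d   (idempotence)
= (NOT (b OR NOT b AND b) OR b) AND NOT d   (absorption)
= (NOT b OR b) AND NOT d   (complement / identity)
= NOT d   (complement / identity)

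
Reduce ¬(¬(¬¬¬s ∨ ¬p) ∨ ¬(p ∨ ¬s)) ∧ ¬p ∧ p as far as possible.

False

¬(¬(¬¬¬s ∨ ¬p) ∨ ¬(p ∨ ¬s)) ∧ ¬p ∧ p
= (¬¬¬s ∨ ¬p) ∧ (p ∨ ¬s) ∧ ¬p ∧ p   (De Morgan)
= (¬s ∨ ¬p) ∧ (p ∨ ¬s) ∧ ¬p ∧ p   (double negation)
= (¬p ∧ p ∨ ¬s) ∧ ¬p ∧ p   (distribution)
= ¬p ∧ p   (absorption)
= False   (complement)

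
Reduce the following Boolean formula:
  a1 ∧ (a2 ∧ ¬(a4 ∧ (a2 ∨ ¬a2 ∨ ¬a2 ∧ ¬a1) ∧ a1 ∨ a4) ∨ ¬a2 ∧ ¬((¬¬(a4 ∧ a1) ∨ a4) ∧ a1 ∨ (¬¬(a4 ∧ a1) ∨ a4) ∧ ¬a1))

a1 ∧ (a2 ∧ ¬(a4 ∧ (a2 ∨ ¬a2 ∨ ¬a2 ∧ ¬a1) ∧ a1 ∨ a4) ∨ ¬a2 ∧ ¬((¬¬(a4 ∧ a1) ∨ a4) ∧ a1 ∨ (¬¬(a4 ∧ a1) ∨ a4) ∧ ¬a1))
= a1 ∧ (a2 ∧ ¬(a4 ∧ (a2 ∨ ¬a2 ∨ ¬a2 ∧ ¬a1) ∧ a1 ∨ a4) ∨ ¬a2 ∧ ¬(¬¬(a4 ∧ a1) ∨ a4))   — distribution
= a1 ∧ (a2 ∧ ¬(a4 ∧ (a2 ∨ ¬a2) ∧ a1 ∨ a4) ∨ ¬a2 ∧ ¬(¬¬(a4 ∧ a1) ∨ a4))   — absorption
= a1 ∧ (a2 ∧ ¬(a4 ∧ a1 ∨ a4) ∨ ¬a2 ∧ ¬(¬¬(a4 ∧ a1) ∨ a4))   — complement / identity
= a1 ∧ (a2 ∧ ¬(a4 ∧ a1 ∨ a4) ∨ ¬a2 ∧ ¬(a4 ∧ a1 ∨ a4))   — double negation
= a1 ∧ ¬(a4 ∧ a1 ∨ a4)   — distribution
= a1 ∧ ¬a4   — absorption

a1 ∧ ¬a4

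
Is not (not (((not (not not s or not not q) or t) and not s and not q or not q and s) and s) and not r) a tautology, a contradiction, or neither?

neither

not (not (((not (not not s or not not q) or t) and not s and not q or not q and s) and s) and not r)
= not (not (((not s and not q or t) and not s and not q or not q and s) and s) and not r)
= not (not ((not s and not q or not q and s) and s) and not r)
= (not s and not q or not q and s) and s or r
= not q and s or r
This depends on q, r, s, so it is not a constant.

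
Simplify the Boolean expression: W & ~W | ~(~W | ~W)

W

W & ~W | ~(~W | ~W)
= W & ~W | W & W
= W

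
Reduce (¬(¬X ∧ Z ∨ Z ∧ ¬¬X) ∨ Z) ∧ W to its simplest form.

W

(¬(¬X ∧ Z ∨ Z ∧ ¬¬X) ∨ Z) ∧ W
= (¬(¬X ∧ Z ∨ Z ∧ X) ∨ Z) ∧ W   — double negation
= (¬Z ∨ Z) ∧ W   — distribution
= W   — complement / identity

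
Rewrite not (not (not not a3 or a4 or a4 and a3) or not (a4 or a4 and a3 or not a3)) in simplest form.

not (not (not not a3 or a4 or a4 and a3) or not (a4 or a4 and a3 or not a3))
= (not not a3 or a4 or a4 and a3) and (a4 or a4 and a3 or not a3)   [De Morgan]
= not not a3 and not a3 or a4 or a4 and a3   [distribution]
= not not a3 and not a3 or a4   [absorption]
= a3 and not a3 or a4   [double negation]
= a4   [complement / identity]

a4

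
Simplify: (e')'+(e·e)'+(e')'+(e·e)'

1

(e')'+(e·e)'+(e')'+(e·e)'
= (e')'+(e·e)'
= e+(e·e)'
= e+e'
= 1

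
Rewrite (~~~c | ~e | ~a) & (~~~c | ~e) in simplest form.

(~~~c | ~e | ~a) & (~~~c | ~e)
= ~~~c | ~e   [absorption]
= ~c | ~e   [double negation]

~c | ~e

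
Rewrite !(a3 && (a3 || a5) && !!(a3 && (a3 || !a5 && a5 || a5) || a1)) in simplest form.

!a3

!(a3 && (a3 || a5) && !!(a3 && (a3 || !a5 && a5 || a5) || a1))
= !(a3 && (a3 || a5) && !!(a3 && (a3 || a5) || a1))   (complement / identity)
= !(a3 && (a3 || a5) && (a3 && (a3 || a5) || a1))   (double negation)
= !(a3 && (a3 || a5))   (absorption)
= !a3   (absorption)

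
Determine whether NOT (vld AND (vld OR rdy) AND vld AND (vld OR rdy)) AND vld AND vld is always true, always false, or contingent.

always false

NOT (vld AND (vld OR rdy) AND vld AND (vld OR rdy)) AND vld AND vld
= NOT (vld AND (vld OR rdy)) AND vld AND vld   (idempotence)
= NOT vld AND vld AND vld   (absorption)
= NOT vld AND vld   (idempotence)
= FALSE   (complement)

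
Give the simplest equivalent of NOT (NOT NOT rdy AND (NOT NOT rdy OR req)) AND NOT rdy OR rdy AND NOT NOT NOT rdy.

NOT rdy

NOT (NOT NOT rdy AND (NOT NOT rdy OR req)) AND NOT rdy OR rdy AND NOT NOT NOT rdy
= NOT NOT NOT rdy AND NOT rdy OR rdy AND NOT NOT NOT rdy   — absorption
= NOT NOT NOT rdy AND NOT rdy OR rdy AND NOT rdy   — double negation
= NOT rdy AND NOT rdy OR rdy AND NOT rdy   — double negation
= NOT rdy   — distribution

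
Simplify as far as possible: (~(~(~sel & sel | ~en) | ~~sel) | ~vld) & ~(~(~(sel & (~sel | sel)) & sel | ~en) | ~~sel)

~en & ~sel

(~(~(~sel & sel | ~en) | ~~sel) | ~vld) & ~(~(~(sel & (~sel | sel)) & sel | ~en) | ~~sel)
= (~(~(~sel & sel | ~en) | ~~sel) | ~vld) & ~(~(~sel & sel | ~en) | ~~sel)   — complement / identity
= ~(~(~sel & sel | ~en) | ~~sel)   — absorption
= ~(~~en | ~~sel)   — complement / identity
= ~en & ~sel   — De Morgan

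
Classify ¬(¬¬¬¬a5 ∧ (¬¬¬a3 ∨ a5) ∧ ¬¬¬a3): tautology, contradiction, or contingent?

contingent

¬(¬¬¬¬a5 ∧ (¬¬¬a3 ∨ a5) ∧ ¬¬¬a3)
= ¬(¬¬a5 ∧ (¬¬¬a3 ∨ a5) ∧ ¬¬¬a3)   — double negation
= ¬(¬¬a5 ∧ ¬¬¬a3)   — absorption
= ¬(¬¬a5 ∧ ¬a3)   — double negation
= ¬a5 ∨ a3   — De Morgan
This depends on a3, a5, so it is not a constant.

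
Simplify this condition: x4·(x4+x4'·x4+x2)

x4

x4·(x4+x4'·x4+x2)
= x4·(x4+x2)
= x4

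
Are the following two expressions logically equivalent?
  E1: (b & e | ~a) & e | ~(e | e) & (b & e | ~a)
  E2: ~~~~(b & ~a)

No

E1: (b & e | ~a) & e | ~(e | e) & (b & e | ~a)
    = (b & e | ~a) & e | ~e & (b & e | ~a)   [idempotence]
    = b & e | ~a   [distribution]
E2: ~~~~(b & ~a)
    = ~~(b & ~a)   [double negation]
    = b & ~a   [double negation]
These differ: at a=0, b=0, e=1, E1 = 1 but E2 = 0.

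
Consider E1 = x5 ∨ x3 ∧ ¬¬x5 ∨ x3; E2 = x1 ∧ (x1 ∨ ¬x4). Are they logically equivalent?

E1: x5 ∨ x3 ∧ ¬¬x5 ∨ x3
    = x5 ∨ x3 ∧ x5 ∨ x3   [double negation]
    = x5 ∨ x3   [absorption]
E2: x1 ∧ (x1 ∨ ¬x4)
    = x1   [absorption]
These differ: at x1=0, x3=0, x4=1, x5=1, E1 = 1 but E2 = 0.

No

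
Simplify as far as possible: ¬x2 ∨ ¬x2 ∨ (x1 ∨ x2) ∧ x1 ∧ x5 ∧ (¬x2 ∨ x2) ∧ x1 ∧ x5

¬x2 ∨ x1 ∧ x5

¬x2 ∨ ¬x2 ∨ (x1 ∨ x2) ∧ x1 ∧ x5 ∧ (¬x2 ∨ x2) ∧ x1 ∧ x5
= ¬x2 ∨ ¬x2 ∨ x1 ∧ x5 ∧ (¬x2 ∨ x2) ∧ x1 ∧ x5   [absorption]
= ¬x2 ∨ ¬x2 ∨ x1 ∧ x5 ∧ x1 ∧ x5   [complement / identity]
= ¬x2 ∨ x1 ∧ x5 ∧ x1 ∧ x5   [idempotence]
= ¬x2 ∨ x1 ∧ x5   [idempotence]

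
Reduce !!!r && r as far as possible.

false

!!!r && r
= !r && r   [double negation]
= false   [complement]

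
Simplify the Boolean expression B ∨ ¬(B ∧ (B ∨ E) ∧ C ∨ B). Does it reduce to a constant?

True

B ∨ ¬(B ∧ (B ∨ E) ∧ C ∨ B)
= B ∨ ¬(B ∧ C ∨ B)   [absorption]
= B ∨ ¬B   [absorption]
= True   [complement]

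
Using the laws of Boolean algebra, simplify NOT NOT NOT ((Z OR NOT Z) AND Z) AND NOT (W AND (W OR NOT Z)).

NOT NOT NOT ((Z OR NOT Z) AND Z) AND NOT (W AND (W OR NOT Z))
= NOT NOT NOT Z AND NOT (W AND (W OR NOT Z))
= NOT NOT NOT Z AND NOT W
= NOT Z AND NOT W

NOT Z AND NOT W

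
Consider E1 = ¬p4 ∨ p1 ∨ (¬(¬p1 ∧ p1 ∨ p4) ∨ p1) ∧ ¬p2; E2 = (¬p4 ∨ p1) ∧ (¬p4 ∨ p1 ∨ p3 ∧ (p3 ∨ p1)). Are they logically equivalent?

Yes

E1: ¬p4 ∨ p1 ∨ (¬(¬p1 ∧ p1 ∨ p4) ∨ p1) ∧ ¬p2
    = ¬p4 ∨ p1 ∨ (¬p4 ∨ p1) ∧ ¬p2   (complement / identity)
    = ¬p4 ∨ p1   (absorption)
E2: (¬p4 ∨ p1) ∧ (¬p4 ∨ p1 ∨ p3 ∧ (p3 ∨ p1))
    = (¬p4 ∨ p1) ∧ (¬p4 ∨ p1 ∨ p3)   (absorption)
    = ¬p4 ∨ p1   (absorption)
Both reduce to ¬p4 ∨ p1, so they are equivalent.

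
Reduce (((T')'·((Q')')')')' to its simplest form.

(((T')'·((Q')')')')'
= (T'+(Q')')'   (De Morgan)
= T·Q'   (De Morgan)

T·Q'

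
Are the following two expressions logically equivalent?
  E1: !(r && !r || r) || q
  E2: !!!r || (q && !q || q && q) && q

Yes

E1: !(r && !r || r) || q
    = !r || q   [complement / identity]
E2: !!!r || (q && !q || q && q) && q
    = !!!r || q && q   [distribution]
    = !!!r || q   [idempotence]
    = !r || q   [double negation]
Both reduce to !r || q, so they are equivalent.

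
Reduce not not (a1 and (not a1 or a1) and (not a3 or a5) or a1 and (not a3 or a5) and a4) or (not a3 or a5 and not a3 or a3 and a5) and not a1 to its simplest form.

not not (a1 and (not a1 or a1) and (not a3 or a5) or a1 and (not a3 or a5) and a4) or (not a3 or a5 and not a3 or a3 and a5) and not a1
= not not (a1 and (not a1 or a1) and (not a3 or a5) or a1 and (not a3 or a5) and a4) or (not a3 or a5) and not a1   (distribution)
= not not (a1 and (not a3 or a5) or a1 and (not a3 or a5) and a4) or (not a3 or a5) and not a1   (complement / identity)
= a1 and (not a3 or a5) or a1 and (not a3 or a5) and a4 or (not a3 or a5) and not a1   (double negation)
= a1 and (not a3 or a5) or (not a3 or a5) and not a1   (absorption)
= not a3 or a5   (distribution)

not a3 or a5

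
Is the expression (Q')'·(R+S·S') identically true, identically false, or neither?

neither

(Q')'·(R+S·S')
= (Q')'·R   [complement / identity]
= Q·R   [double negation]
This depends on Q, R, so it is not a constant.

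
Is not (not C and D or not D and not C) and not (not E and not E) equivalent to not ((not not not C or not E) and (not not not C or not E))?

Yes

E1: not (not C and D or not D and not C) and not (not E and not E)
    = not not C and not (not E and not E)   — distribution
    = not not C and (E or E)   — De Morgan
    = C and (E or E)   — double negation
    = C and E   — idempotence
E2: not ((not not not C or not E) and (not not not C or not E))
    = not (not not not C or not E)   — idempotence
    = not not C and E   — De Morgan
    = C and E   — double negation
Both reduce to C and E, so they are equivalent.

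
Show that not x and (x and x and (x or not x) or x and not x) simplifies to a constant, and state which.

False

not x and (x and x and (x or not x) or x and not x)
= not x and (x and x or x and not x)
= not x and x
= False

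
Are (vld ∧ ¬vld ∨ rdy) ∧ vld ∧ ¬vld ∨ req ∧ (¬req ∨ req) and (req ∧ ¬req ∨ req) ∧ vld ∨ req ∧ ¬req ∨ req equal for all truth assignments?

E1: (vld ∧ ¬vld ∨ rdy) ∧ vld ∧ ¬vld ∨ req ∧ (¬req ∨ req)
    = (vld ∧ ¬vld ∨ rdy) ∧ vld ∧ ¬vld ∨ req
    = vld ∧ ¬vld ∨ req
    = req
E2: (req ∧ ¬req ∨ req) ∧ vld ∨ req ∧ ¬req ∨ req
    = req ∧ ¬req ∨ req
    = req
Both reduce to req, so they are equivalent.

Yes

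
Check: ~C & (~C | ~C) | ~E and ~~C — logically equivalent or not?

E1: ~C & (~C | ~C) | ~E
    = ~C & ~C | ~E   (idempotence)
    = ~C | ~E   (idempotence)
E2: ~~C
    = C   (double negation)
These differ: at C=0, E=0, E1 = 1 but E2 = 0.

No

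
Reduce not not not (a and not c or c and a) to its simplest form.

not a

not not not (a and not c or c and a)
= not not not ((not c or c) and a)
= not not not a
= not a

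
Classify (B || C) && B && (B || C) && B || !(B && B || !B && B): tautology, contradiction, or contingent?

(B || C) && B && (B || C) && B || !(B && B || !B && B)
= (B || C) && B && (B || C) && B || !B   (distribution)
= (B || C) && B || !B   (idempotence)
= B || !B   (absorption)
= true   (complement)

tautology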